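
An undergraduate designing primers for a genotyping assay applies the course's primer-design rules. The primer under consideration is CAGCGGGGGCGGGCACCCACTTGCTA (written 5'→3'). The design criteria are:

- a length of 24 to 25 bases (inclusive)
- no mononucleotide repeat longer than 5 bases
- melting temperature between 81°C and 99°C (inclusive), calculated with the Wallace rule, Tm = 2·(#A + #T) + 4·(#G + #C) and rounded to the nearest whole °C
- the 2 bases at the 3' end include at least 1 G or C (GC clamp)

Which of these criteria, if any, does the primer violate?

Fails: length, GC clamp.

Base counts: A=4, T=3, G=10, C=9 (length 26).
length: length 26, outside 24–25 ✗
homopolymer run: longest run = 5 ✓
Tm: Tm = 2·7 + 4·19 = 90°C ✓
GC clamp: 3' end TA has 0 G/C, need ≥1 ✗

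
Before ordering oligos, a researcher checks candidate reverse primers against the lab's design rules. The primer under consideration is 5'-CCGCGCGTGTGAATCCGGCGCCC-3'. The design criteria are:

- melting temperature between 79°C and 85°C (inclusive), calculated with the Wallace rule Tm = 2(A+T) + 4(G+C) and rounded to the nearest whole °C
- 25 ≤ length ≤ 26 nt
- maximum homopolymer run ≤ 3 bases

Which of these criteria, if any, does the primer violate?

Fails: length.

Base counts: A=2, T=3, G=8, C=10 (length 23).
Tm: Tm = 2·5 + 4·18 = 82°C ✓
length: length 23, outside 25–26 ✗
homopolymer run: longest run = 3 ✓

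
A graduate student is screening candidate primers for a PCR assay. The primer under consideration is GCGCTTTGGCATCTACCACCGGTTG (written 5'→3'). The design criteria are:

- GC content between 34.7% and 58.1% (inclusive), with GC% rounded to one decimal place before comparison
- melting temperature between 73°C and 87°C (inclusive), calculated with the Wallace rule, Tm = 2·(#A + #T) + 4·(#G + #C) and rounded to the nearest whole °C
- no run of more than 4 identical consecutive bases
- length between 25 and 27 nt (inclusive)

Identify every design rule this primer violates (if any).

Base counts: A=3, T=7, G=7, C=8 (length 25).
GC content: GC 15/25 = 60.0%, outside 34.7–58.1% ✗
Tm: Tm = 2·10 + 4·15 = 80°C ✓
homopolymer run: longest run = 3 ✓
length: length 25 ✓

Fails: GC content.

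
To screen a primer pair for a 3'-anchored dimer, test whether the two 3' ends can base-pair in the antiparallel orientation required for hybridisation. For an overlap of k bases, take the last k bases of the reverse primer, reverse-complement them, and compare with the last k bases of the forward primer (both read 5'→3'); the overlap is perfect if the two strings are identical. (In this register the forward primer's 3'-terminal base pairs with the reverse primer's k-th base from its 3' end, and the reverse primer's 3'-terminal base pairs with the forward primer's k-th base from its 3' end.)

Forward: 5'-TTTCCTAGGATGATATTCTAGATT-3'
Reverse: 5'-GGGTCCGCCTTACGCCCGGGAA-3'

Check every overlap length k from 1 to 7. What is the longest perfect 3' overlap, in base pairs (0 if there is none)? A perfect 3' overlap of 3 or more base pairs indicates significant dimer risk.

Longest perfect overlap: 2 complementary base pairs; below the dimer-risk threshold (threshold 3).

Last 7 bases (5'→3') — forward …CTAGATT, reverse …CCGGGAA.
Reverse complement of the reverse primer's last 7 bases: TTCCCGG; its first k bases are the reverse complement of the reverse primer's last k bases, so a perfect k-base overlap needs the forward primer's last k bases to equal them.
Comparing (forward last k vs required): k=1: T vs T ✓; k=2: TT vs TT ✓; k=3: ATT vs TTC ✗; k=4: GATT vs TTCC ✗; k=5: AGATT vs TTCCC ✗; k=6: TAGATT vs TTCCCG ✗; k=7: CTAGATT vs TTCCCGG ✗.
Perfect overlaps at k = 1, 2; the largest is 2.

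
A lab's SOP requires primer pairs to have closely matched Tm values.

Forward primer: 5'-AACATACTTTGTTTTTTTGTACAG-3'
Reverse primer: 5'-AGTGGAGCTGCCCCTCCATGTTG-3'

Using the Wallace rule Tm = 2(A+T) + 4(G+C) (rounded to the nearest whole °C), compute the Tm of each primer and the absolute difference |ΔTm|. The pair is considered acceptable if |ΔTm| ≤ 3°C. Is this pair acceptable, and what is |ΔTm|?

|ΔTm| = 14°C; the pair is not acceptable.

Forward: A=6 T=12 G=3 C=3 → Tm = 2·18 + 4·6 = 60°C.
Reverse: A=3 T=6 G=7 C=7 → Tm = 2·9 + 4·14 = 74°C.
|ΔTm| = |60 − 74| = 14°C, > 3°C.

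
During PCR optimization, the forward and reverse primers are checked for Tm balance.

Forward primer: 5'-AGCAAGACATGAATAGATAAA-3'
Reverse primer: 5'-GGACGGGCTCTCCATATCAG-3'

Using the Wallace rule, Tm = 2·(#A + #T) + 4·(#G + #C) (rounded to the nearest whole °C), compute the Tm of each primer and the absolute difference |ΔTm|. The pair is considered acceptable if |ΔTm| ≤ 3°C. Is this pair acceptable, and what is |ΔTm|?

|ΔTm| = 10°C; the pair is not acceptable.

Forward: A=12 T=3 G=4 C=2 → Tm = 2·15 + 4·6 = 54°C.
Reverse: A=4 T=4 G=6 C=6 → Tm = 2·8 + 4·12 = 64°C.
|ΔTm| = |54 − 64| = 10°C, > 3°C.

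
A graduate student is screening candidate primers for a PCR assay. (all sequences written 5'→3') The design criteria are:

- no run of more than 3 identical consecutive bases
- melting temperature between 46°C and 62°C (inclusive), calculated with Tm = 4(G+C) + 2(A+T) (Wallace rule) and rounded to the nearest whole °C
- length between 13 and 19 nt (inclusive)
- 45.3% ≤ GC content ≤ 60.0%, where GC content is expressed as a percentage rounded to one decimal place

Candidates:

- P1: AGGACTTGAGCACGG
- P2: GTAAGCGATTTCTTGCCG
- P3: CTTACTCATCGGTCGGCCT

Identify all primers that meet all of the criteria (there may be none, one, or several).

P1, P2 and P3.

P1 (15 nt, A=4 T=2 G=6 C=3): longest run = 2 ✓; Tm = 2·6 + 4·9 = 48°C ✓; length 15 ✓; GC 9/15 = 60.0% ✓ — passes.
P2 (18 nt, A=3 T=6 G=5 C=4): longest run = 3 ✓; Tm = 2·9 + 4·9 = 54°C ✓; length 18 ✓; GC 9/18 = 50.0% ✓ — passes.
P3 (19 nt, A=2 T=6 G=4 C=7): longest run = 2 ✓; Tm = 2·8 + 4·11 = 60°C ✓; length 19 ✓; GC 11/19 = 57.9% ✓ — passes.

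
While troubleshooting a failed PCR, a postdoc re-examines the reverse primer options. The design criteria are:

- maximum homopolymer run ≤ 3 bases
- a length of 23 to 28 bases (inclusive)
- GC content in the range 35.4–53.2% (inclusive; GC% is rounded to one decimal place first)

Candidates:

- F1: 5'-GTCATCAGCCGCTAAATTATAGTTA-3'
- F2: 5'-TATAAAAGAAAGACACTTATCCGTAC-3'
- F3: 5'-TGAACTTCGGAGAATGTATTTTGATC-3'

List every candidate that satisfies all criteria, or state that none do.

F1 only.

F1 (25 nt, A=8 T=8 G=4 C=5): longest run = 3 ✓; length 25 ✓; GC 9/25 = 36.0% ✓ — passes.
F2 (26 nt, A=12 T=6 G=3 C=5): longest run = 4, exceeds 3 ✗; length 26 ✓; GC 8/26 = 30.8%, outside 35.4–53.2% ✗ — fails.
F3 (26 nt, A=7 T=10 G=6 C=3): longest run = 4, exceeds 3 ✗; length 26 ✓; GC 9/26 = 34.6%, outside 35.4–53.2% ✗ — fails.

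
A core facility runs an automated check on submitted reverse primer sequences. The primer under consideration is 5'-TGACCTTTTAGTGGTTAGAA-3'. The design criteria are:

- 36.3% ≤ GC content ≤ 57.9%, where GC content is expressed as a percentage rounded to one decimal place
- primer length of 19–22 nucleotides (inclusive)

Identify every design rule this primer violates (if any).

Fails: GC content.

Base counts: A=5, T=8, G=5, C=2 (length 20).
GC content: GC 7/20 = 35.0%, outside 36.3–57.9% ✗
length: length 20 ✓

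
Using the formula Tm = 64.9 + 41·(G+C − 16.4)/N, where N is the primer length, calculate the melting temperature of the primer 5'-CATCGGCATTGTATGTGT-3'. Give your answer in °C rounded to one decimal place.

Base counts: A=3, T=7, G=5, C=3; G+C = 8, N = 18.
Tm = 64.9 + 41·(8 − 16.4)/18 = 64.9 + -344.40/18 = 45.8°C.

45.8°C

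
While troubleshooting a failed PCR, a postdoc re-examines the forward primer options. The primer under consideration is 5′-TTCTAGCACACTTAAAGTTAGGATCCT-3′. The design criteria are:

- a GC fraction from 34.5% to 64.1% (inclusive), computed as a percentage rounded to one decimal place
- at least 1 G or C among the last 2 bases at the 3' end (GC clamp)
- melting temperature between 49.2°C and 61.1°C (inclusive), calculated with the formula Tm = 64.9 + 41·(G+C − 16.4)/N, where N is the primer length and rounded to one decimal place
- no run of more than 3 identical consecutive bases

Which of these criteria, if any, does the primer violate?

Meets all criteria.

Base counts: A=8, T=9, G=4, C=6 (length 27).
GC content: GC 10/27 = 37.0% ✓
GC clamp: 3' end CT has 1 G/C ✓
Tm: Tm = 64.9 + 41·(10 − 16.4)/27 = 55.2°C ✓
homopolymer run: longest run = 3 ✓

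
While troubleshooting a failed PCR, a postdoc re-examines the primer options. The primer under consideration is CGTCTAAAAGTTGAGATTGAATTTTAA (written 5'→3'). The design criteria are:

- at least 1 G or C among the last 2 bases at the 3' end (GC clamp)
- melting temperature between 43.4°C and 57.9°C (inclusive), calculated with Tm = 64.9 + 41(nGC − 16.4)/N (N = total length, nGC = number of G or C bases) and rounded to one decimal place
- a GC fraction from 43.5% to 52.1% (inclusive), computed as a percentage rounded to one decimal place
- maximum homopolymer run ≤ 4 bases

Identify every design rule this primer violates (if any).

Base counts: A=10, T=10, G=5, C=2 (length 27).
GC clamp: 3' end AA has 0 G/C, need ≥1 ✗
Tm: Tm = 64.9 + 41·(7 − 16.4)/27 = 50.6°C ✓
GC content: GC 7/27 = 25.9%, outside 43.5–52.1% ✗
homopolymer run: longest run = 4 ✓

Fails: GC clamp, GC content.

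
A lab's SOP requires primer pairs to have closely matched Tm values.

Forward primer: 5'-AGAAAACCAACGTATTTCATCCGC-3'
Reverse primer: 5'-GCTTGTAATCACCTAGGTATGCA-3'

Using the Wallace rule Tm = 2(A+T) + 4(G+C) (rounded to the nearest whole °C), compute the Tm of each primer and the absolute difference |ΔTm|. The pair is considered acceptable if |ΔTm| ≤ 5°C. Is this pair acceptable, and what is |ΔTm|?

|ΔTm| = 2°C; the pair is acceptable.

Forward: A=9 T=5 G=3 C=7 → Tm = 2·14 + 4·10 = 68°C.
Reverse: A=6 T=7 G=5 C=5 → Tm = 2·13 + 4·10 = 66°C.
|ΔTm| = |68 − 66| = 2°C, ≤ 5°C.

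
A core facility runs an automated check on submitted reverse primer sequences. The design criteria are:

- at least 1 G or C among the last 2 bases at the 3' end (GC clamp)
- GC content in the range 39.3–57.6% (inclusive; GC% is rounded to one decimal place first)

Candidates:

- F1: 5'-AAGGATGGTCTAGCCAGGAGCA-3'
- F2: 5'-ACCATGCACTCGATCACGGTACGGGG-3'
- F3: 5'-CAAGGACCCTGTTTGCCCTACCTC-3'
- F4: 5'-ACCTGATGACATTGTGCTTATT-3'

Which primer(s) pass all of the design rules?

F1 (22 nt, A=7 T=3 G=8 C=4): 3' end CA has 1 G/C ✓; GC 12/22 = 54.5% ✓ — passes.
F2 (26 nt, A=6 T=4 G=8 C=8): 3' end GG has 2 G/C ✓; GC 16/26 = 61.5%, outside 39.3–57.6% ✗ — fails.
F3 (24 nt, A=4 T=6 G=4 C=10): 3' end TC has 1 G/C ✓; GC 14/24 = 58.3%, outside 39.3–57.6% ✗ — fails.
F4 (22 nt, A=5 T=9 G=4 C=4): 3' end TT has 0 G/C, need ≥1 ✗; GC 8/22 = 36.4%, outside 39.3–57.6% ✗ — fails.

F1 only.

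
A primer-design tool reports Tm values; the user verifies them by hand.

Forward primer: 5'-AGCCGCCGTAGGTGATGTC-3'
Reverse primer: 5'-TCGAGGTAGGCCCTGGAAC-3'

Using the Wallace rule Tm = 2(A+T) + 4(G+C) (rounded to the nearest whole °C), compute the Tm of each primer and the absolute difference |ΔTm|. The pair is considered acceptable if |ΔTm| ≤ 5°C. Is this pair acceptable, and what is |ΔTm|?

Forward: A=3 T=4 G=7 C=5 → Tm = 2·7 + 4·12 = 62°C.
Reverse: A=4 T=3 G=7 C=5 → Tm = 2·7 + 4·12 = 62°C.
|ΔTm| = |62 − 62| = 0°C, ≤ 5°C.

|ΔTm| = 0°C; the pair is acceptable.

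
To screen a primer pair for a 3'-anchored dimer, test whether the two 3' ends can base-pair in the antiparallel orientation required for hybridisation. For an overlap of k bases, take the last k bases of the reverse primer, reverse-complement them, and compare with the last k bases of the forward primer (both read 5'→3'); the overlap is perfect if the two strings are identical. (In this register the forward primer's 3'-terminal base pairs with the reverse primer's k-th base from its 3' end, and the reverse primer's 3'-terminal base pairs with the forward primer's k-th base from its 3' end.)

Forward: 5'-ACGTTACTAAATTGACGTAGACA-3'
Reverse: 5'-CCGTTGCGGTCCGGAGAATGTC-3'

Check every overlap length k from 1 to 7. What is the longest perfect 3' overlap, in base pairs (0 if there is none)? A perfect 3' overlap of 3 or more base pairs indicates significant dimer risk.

Longest perfect overlap: 4 complementary base pairs; significant dimer risk (threshold 3).

Last 7 bases (5'→3') — forward …GTAGACA, reverse …GAATGTC.
Reverse complement of the reverse primer's last 7 bases: GACATTC; its first k bases are the reverse complement of the reverse primer's last k bases, so a perfect k-base overlap needs the forward primer's last k bases to equal them.
Comparing (forward last k vs required): k=1: A vs G ✗; k=2: CA vs GA ✗; k=3: ACA vs GAC ✗; k=4: GACA vs GACA ✓; k=5: AGACA vs GACAT ✗; k=6: TAGACA vs GACATT ✗; k=7: GTAGACA vs GACATTC ✗.
Only k = 4 is perfect, so the longest perfect 3' overlap is 4.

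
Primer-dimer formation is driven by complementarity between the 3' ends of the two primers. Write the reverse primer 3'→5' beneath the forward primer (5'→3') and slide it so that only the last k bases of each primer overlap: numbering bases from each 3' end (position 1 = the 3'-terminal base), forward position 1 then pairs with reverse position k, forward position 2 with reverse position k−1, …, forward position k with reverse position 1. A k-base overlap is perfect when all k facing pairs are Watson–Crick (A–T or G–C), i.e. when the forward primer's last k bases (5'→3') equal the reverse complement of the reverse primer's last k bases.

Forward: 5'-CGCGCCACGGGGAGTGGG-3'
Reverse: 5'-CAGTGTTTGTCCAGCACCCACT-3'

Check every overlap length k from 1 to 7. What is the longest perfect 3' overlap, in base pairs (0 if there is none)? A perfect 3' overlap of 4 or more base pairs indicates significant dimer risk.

Longest perfect overlap: 6 complementary base pairs; significant dimer risk (threshold 4).

Last 7 bases (5'→3') — forward …GAGTGGG, reverse …ACCCACT.
Reverse complement of the reverse primer's last 7 bases: AGTGGGT; its first k bases are the reverse complement of the reverse primer's last k bases, so a perfect k-base overlap needs the forward primer's last k bases to equal them.
Comparing (forward last k vs required): k=1: G vs A ✗; k=2: GG vs AG ✗; k=3: GGG vs AGT ✗; k=4: TGGG vs AGTG ✗; k=5: GTGGG vs AGTGG ✗; k=6: AGTGGG vs AGTGGG ✓; k=7: GAGTGGG vs AGTGGGT ✗.
Only k = 6 is perfect, so the longest perfect 3' overlap is 6.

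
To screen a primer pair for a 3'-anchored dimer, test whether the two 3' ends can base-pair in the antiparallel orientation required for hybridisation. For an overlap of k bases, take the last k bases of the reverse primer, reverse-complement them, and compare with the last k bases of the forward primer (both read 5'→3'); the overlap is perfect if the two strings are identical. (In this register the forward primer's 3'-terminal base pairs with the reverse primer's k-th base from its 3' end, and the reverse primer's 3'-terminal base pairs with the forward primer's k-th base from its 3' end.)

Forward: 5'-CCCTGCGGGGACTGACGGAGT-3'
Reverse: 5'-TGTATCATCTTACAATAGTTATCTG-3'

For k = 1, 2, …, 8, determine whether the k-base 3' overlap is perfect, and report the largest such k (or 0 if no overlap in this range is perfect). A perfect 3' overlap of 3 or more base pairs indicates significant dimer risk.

Longest perfect overlap: 0 complementary base pairs; below the dimer-risk threshold (threshold 3).

Last 8 bases (5'→3') — forward …GACGGAGT, reverse …GTTATCTG.
Reverse complement of the reverse primer's last 8 bases: CAGATAAC; its first k bases are the reverse complement of the reverse primer's last k bases, so a perfect k-base overlap needs the forward primer's last k bases to equal them.
Comparing (forward last k vs required): k=1: T vs C ✗; k=2: GT vs CA ✗; k=3: AGT vs CAG ✗; k=4: GAGT vs CAGA ✗; k=5: GGAGT vs CAGAT ✗; k=6: CGGAGT vs CAGATA ✗; k=7: ACGGAGT vs CAGATAA ✗; k=8: GACGGAGT vs CAGATAAC ✗.
No overlap length from 1 to 8 is perfect, so the longest perfect 3' overlap is 0.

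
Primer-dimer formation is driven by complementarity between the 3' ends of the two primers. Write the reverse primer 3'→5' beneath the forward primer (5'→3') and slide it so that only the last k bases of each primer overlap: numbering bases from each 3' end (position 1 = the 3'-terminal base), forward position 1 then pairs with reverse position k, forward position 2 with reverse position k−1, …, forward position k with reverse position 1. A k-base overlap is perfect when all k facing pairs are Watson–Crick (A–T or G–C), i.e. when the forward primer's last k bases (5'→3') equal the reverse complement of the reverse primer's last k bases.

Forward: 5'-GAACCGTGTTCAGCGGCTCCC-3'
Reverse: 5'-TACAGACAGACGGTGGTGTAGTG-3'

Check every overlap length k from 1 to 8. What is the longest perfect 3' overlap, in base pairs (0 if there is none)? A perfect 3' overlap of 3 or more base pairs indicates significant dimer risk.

Last 8 bases (5'→3') — forward …CGGCTCCC, reverse …GTGTAGTG.
Reverse complement of the reverse primer's last 8 bases: CACTACAC; its first k bases are the reverse complement of the reverse primer's last k bases, so a perfect k-base overlap needs the forward primer's last k bases to equal them.
Comparing (forward last k vs required): k=1: C vs C ✓; k=2: CC vs CA ✗; k=3: CCC vs CAC ✗; k=4: TCCC vs CACT ✗; k=5: CTCCC vs CACTA ✗; k=6: GCTCCC vs CACTAC ✗; k=7: GGCTCCC vs CACTACA ✗; k=8: CGGCTCCC vs CACTACAC ✗.
Only k = 1 is perfect, so the longest perfect 3' overlap is 1.

Longest perfect overlap: 1 complementary base pair; below the dimer-risk threshold (threshold 3).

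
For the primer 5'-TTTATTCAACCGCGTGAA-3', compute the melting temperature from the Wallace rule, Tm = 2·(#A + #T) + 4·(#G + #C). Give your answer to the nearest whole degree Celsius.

Base counts: A=5, T=6, G=3, C=4 (length 18).
Tm = 2·(5+6) + 4·(3+4) = 2·11 + 4·7 = 22 + 28 = 50°C.

50°C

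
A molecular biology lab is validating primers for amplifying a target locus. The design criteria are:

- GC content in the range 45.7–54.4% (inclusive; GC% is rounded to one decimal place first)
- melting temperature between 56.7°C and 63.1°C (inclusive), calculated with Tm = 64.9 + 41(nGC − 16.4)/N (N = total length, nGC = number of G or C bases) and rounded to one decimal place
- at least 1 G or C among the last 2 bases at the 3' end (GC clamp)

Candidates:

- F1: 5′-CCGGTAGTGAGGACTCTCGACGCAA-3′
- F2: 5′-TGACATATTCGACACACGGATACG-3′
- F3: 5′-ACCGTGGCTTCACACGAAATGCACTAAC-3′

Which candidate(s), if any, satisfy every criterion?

F3 only.

F1 (25 nt, A=6 T=4 G=8 C=7): GC 15/25 = 60.0%, outside 45.7–54.4% ✗; Tm = 64.9 + 41·(15 − 16.4)/25 = 62.6°C ✓; 3' end AA has 0 G/C, need ≥1 ✗ — fails.
F2 (24 nt, A=8 T=5 G=5 C=6): GC 11/24 = 45.8% ✓; Tm = 64.9 + 41·(11 − 16.4)/24 = 55.7°C, outside 56.7–63.1°C ✗; 3' end CG has 2 G/C ✓ — fails.
F3 (28 nt, A=9 T=5 G=5 C=9): GC 14/28 = 50.0% ✓; Tm = 64.9 + 41·(14 − 16.4)/28 = 61.4°C ✓; 3' end AC has 1 G/C ✓ — passes.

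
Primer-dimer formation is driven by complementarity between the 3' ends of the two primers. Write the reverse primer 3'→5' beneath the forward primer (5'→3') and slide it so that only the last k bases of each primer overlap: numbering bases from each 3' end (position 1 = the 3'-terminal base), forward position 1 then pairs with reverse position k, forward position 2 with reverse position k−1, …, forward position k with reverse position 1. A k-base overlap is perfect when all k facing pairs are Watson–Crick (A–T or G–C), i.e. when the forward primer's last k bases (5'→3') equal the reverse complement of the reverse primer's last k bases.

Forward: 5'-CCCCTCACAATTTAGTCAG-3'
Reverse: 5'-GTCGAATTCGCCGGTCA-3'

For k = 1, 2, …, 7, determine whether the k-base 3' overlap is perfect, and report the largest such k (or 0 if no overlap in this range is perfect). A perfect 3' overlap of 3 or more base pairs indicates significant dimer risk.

Longest perfect overlap: 0 complementary base pairs; below the dimer-risk threshold (threshold 3).

Last 7 bases (5'→3') — forward …TAGTCAG, reverse …CCGGTCA.
Reverse complement of the reverse primer's last 7 bases: TGACCGG; its first k bases are the reverse complement of the reverse primer's last k bases, so a perfect k-base overlap needs the forward primer's last k bases to equal them.
Comparing (forward last k vs required): k=1: G vs T ✗; k=2: AG vs TG ✗; k=3: CAG vs TGA ✗; k=4: TCAG vs TGAC ✗; k=5: GTCAG vs TGACC ✗; k=6: AGTCAG vs TGACCG ✗; k=7: TAGTCAG vs TGACCGG ✗.
No overlap length from 1 to 7 is perfect, so the longest perfect 3' overlap is 0.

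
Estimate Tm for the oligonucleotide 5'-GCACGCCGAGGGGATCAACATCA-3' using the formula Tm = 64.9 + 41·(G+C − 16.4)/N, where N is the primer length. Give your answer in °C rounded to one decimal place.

Base counts: A=7, T=2, G=7, C=7; G+C = 14, N = 23.
Tm = 64.9 + 41·(14 − 16.4)/23 = 64.9 + -98.40/23 = 60.6°C.

60.6°C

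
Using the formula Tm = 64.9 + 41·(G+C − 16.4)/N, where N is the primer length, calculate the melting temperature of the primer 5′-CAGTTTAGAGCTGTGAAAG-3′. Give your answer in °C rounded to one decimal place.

Base counts: A=6, T=5, G=6, C=2; G+C = 8, N = 19.
Tm = 64.9 + 41·(8 − 16.4)/19 = 64.9 + -344.40/19 = 46.8°C.

46.8°C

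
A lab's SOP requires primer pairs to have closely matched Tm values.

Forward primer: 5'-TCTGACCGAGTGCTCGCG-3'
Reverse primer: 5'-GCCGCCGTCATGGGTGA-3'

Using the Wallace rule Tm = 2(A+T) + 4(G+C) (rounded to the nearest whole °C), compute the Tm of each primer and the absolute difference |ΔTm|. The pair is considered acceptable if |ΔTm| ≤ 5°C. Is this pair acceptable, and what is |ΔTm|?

|ΔTm| = 2°C; the pair is acceptable.

Forward: A=2 T=4 G=6 C=6 → Tm = 2·6 + 4·12 = 60°C.
Reverse: A=2 T=3 G=7 C=5 → Tm = 2·5 + 4·12 = 58°C.
|ΔTm| = |60 − 58| = 2°C, ≤ 5°C.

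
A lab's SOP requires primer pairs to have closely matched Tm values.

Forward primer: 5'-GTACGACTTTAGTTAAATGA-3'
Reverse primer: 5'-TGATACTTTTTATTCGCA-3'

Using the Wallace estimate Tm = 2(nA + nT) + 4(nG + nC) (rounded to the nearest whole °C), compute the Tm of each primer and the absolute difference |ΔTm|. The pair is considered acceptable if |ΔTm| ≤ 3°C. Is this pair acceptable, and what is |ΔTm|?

|ΔTm| = 6°C; the pair is not acceptable.

Forward: A=7 T=7 G=4 C=2 → Tm = 2·14 + 4·6 = 52°C.
Reverse: A=4 T=9 G=2 C=3 → Tm = 2·13 + 4·5 = 46°C.
|ΔTm| = |52 − 46| = 6°C, > 3°C.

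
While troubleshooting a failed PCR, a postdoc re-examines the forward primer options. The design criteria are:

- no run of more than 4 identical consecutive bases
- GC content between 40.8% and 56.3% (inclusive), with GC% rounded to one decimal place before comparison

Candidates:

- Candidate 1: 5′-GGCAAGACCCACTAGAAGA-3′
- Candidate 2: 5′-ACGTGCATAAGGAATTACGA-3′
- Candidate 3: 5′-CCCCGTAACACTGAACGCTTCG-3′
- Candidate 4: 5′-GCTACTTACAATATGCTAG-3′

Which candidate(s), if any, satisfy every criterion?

Candidate 1 (19 nt, A=8 T=1 G=5 C=5): longest run = 3 ✓; GC 10/19 = 52.6% ✓ — passes.
Candidate 2 (20 nt, A=8 T=4 G=5 C=3): longest run = 2 ✓; GC 8/20 = 40.0%, outside 40.8–56.3% ✗ — fails.
Candidate 3 (22 nt, A=5 T=4 G=4 C=9): longest run = 4 ✓; GC 13/22 = 59.1%, outside 40.8–56.3% ✗ — fails.
Candidate 4 (19 nt, A=6 T=6 G=3 C=4): longest run = 2 ✓; GC 7/19 = 36.8%, outside 40.8–56.3% ✗ — fails.

Candidate 1 only.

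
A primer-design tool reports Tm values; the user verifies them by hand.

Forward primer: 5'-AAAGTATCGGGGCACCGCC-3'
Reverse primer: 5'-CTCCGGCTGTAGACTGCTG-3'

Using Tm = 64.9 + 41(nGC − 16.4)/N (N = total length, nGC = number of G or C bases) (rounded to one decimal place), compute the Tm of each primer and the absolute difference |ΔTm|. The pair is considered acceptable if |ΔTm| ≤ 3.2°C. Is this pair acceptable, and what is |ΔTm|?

|ΔTm| = 0.0°C; the pair is acceptable.

Forward: G+C = 12, N = 19 → Tm = 64.9 + 41·(12 − 16.4)/19 = 55.4°C.
Reverse: G+C = 12, N = 19 → Tm = 64.9 + 41·(12 − 16.4)/19 = 55.4°C.
|ΔTm| = |55.4 − 55.4| = 0.0°C, ≤ 3.2°C.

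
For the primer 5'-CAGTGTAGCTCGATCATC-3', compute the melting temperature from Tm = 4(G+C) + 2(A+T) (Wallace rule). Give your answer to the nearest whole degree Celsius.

Base counts: A=4, T=5, G=4, C=5 (length 18).
Tm = 2·(4+5) + 4·(4+5) = 2·9 + 4·9 = 18 + 36 = 54°C.

54°C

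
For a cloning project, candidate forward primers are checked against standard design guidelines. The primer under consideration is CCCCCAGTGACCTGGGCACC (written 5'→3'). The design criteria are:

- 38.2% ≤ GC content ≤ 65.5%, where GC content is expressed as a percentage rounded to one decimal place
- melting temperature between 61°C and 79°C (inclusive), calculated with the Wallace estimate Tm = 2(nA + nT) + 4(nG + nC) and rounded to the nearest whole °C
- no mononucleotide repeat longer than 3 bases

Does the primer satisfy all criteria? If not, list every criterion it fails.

Base counts: A=3, T=2, G=5, C=10 (length 20).
GC content: GC 15/20 = 75.0%, outside 38.2–65.5% ✗
Tm: Tm = 2·5 + 4·15 = 70°C ✓
homopolymer run: longest run = 5, exceeds 3 ✗

Fails: GC content, homopolymer run.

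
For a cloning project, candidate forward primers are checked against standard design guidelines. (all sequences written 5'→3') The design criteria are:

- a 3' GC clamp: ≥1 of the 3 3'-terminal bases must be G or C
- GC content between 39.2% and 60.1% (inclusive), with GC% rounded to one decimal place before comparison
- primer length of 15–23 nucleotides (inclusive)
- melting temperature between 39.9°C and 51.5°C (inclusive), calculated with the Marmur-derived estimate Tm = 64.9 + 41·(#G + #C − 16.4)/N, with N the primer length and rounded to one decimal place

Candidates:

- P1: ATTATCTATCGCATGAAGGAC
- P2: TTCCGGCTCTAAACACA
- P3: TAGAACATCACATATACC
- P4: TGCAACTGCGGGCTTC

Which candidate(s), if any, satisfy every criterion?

P2 only.

P1 (21 nt, A=7 T=6 G=4 C=4): 3' end GAC has 2 G/C ✓; GC 8/21 = 38.1%, outside 39.2–60.1% ✗; length 21 ✓; Tm = 64.9 + 41·(8 − 16.4)/21 = 48.5°C ✓ — fails.
P2 (17 nt, A=5 T=4 G=2 C=6): 3' end ACA has 1 G/C ✓; GC 8/17 = 47.1% ✓; length 17 ✓; Tm = 64.9 + 41·(8 − 16.4)/17 = 44.6°C ✓ — passes.
P3 (18 nt, A=8 T=4 G=1 C=5): 3' end ACC has 2 G/C ✓; GC 6/18 = 33.3%, outside 39.2–60.1% ✗; length 18 ✓; Tm = 64.9 + 41·(6 − 16.4)/18 = 41.2°C ✓ — fails.
P4 (16 nt, A=2 T=4 G=5 C=5): 3' end TTC has 1 G/C ✓; GC 10/16 = 62.5%, outside 39.2–60.1% ✗; length 16 ✓; Tm = 64.9 + 41·(10 − 16.4)/16 = 48.5°C ✓ — fails.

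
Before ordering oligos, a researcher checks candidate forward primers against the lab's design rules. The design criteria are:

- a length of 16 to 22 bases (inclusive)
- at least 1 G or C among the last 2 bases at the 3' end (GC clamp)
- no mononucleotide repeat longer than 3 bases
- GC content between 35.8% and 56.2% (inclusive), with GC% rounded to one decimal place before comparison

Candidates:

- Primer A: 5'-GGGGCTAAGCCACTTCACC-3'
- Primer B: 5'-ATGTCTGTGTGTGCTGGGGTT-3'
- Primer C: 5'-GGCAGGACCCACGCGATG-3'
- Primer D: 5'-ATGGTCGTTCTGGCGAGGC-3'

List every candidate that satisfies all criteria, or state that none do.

None of the candidates satisfy all criteria.

Primer A (19 nt, A=4 T=3 G=5 C=7): length 19 ✓; 3' end CC has 2 G/C ✓; longest run = 4, exceeds 3 ✗; GC 12/19 = 63.2%, outside 35.8–56.2% ✗ — fails.
Primer B (21 nt, A=1 T=9 G=9 C=2): length 21 ✓; 3' end TT has 0 G/C, need ≥1 ✗; longest run = 4, exceeds 3 ✗; GC 11/21 = 52.4% ✓ — fails.
Primer C (18 nt, A=4 T=1 G=7 C=6): length 18 ✓; 3' end TG has 1 G/C ✓; longest run = 3 ✓; GC 13/18 = 72.2%, outside 35.8–56.2% ✗ — fails.
Primer D (19 nt, A=2 T=5 G=8 C=4): length 19 ✓; 3' end GC has 2 G/C ✓; longest run = 2 ✓; GC 12/19 = 63.2%, outside 35.8–56.2% ✗ — fails.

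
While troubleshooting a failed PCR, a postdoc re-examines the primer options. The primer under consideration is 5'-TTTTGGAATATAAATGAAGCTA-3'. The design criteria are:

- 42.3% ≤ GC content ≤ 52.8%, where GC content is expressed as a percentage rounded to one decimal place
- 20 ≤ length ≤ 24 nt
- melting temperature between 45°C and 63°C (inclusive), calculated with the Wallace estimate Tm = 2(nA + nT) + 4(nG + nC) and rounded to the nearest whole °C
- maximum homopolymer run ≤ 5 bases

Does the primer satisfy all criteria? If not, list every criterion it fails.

Base counts: A=9, T=8, G=4, C=1 (length 22).
GC content: GC 5/22 = 22.7%, outside 42.3–52.8% ✗
length: length 22 ✓
Tm: Tm = 2·17 + 4·5 = 54°C ✓
homopolymer run: longest run = 4 ✓

Fails: GC content.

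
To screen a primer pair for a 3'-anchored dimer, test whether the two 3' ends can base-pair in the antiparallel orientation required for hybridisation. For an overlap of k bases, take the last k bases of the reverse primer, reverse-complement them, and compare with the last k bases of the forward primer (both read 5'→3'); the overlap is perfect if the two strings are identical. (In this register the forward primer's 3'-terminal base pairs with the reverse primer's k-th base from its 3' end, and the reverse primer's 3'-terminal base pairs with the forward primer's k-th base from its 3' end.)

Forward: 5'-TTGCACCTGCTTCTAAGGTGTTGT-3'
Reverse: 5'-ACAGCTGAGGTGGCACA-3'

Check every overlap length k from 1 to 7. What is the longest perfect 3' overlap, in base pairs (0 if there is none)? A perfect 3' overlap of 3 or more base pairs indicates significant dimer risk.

Last 7 bases (5'→3') — forward …GTGTTGT, reverse …TGGCACA.
Reverse complement of the reverse primer's last 7 bases: TGTGCCA; its first k bases are the reverse complement of the reverse primer's last k bases, so a perfect k-base overlap needs the forward primer's last k bases to equal them.
Comparing (forward last k vs required): k=1: T vs T ✓; k=2: GT vs TG ✗; k=3: TGT vs TGT ✓; k=4: TTGT vs TGTG ✗; k=5: GTTGT vs TGTGC ✗; k=6: TGTTGT vs TGTGCC ✗; k=7: GTGTTGT vs TGTGCCA ✗.
Perfect overlaps at k = 1, 3; the largest is 3.

Longest perfect overlap: 3 complementary base pairs; significant dimer risk (threshold 3).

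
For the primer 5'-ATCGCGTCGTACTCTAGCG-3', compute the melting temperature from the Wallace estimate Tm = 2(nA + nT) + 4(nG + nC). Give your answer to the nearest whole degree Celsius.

60°C

Base counts: A=3, T=5, G=5, C=6 (length 19).
Tm = 2·(3+5) + 4·(5+6) = 2·8 + 4·11 = 16 + 44 = 60°C.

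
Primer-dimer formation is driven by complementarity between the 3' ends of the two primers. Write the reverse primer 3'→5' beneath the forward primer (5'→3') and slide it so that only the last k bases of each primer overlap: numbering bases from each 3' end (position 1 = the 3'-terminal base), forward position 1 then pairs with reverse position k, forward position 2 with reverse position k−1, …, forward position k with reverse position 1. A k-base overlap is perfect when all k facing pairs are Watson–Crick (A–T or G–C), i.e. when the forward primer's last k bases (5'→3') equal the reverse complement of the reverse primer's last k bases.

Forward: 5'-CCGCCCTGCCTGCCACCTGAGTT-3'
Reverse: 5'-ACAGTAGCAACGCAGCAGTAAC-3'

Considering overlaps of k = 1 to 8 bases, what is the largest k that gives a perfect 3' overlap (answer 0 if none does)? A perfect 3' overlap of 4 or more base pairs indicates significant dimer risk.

Longest perfect overlap: 3 complementary base pairs; below the dimer-risk threshold (threshold 4).

Last 8 bases (5'→3') — forward …CCTGAGTT, reverse …GCAGTAAC.
Reverse complement of the reverse primer's last 8 bases: GTTACTGC; its first k bases are the reverse complement of the reverse primer's last k bases, so a perfect k-base overlap needs the forward primer's last k bases to equal them.
Comparing (forward last k vs required): k=1: T vs G ✗; k=2: TT vs GT ✗; k=3: GTT vs GTT ✓; k=4: AGTT vs GTTA ✗; k=5: GAGTT vs GTTAC ✗; k=6: TGAGTT vs GTTACT ✗; k=7: CTGAGTT vs GTTACTG ✗; k=8: CCTGAGTT vs GTTACTGC ✗.
Only k = 3 is perfect, so the longest perfect 3' overlap is 3.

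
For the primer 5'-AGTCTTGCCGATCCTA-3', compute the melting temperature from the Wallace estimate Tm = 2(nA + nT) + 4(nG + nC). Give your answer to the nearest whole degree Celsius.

48°C

Base counts: A=3, T=5, G=3, C=5 (length 16).
Tm = 2·(3+5) + 4·(3+5) = 2·8 + 4·8 = 16 + 32 = 48°C.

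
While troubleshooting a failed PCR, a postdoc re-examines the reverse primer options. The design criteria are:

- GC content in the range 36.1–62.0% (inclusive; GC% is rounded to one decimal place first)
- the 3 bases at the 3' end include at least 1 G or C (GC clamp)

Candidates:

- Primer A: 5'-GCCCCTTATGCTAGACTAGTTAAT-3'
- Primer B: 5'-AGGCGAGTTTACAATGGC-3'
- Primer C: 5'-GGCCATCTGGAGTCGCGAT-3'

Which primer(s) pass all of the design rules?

Primer B only.

Primer A (24 nt, A=6 T=8 G=4 C=6): GC 10/24 = 41.7% ✓; 3' end AAT has 0 G/C, need ≥1 ✗ — fails.
Primer B (18 nt, A=5 T=4 G=6 C=3): GC 9/18 = 50.0% ✓; 3' end GGC has 3 G/C ✓ — passes.
Primer C (19 nt, A=3 T=4 G=7 C=5): GC 12/19 = 63.2%, outside 36.1–62.0% ✗; 3' end GAT has 1 G/C ✓ — fails.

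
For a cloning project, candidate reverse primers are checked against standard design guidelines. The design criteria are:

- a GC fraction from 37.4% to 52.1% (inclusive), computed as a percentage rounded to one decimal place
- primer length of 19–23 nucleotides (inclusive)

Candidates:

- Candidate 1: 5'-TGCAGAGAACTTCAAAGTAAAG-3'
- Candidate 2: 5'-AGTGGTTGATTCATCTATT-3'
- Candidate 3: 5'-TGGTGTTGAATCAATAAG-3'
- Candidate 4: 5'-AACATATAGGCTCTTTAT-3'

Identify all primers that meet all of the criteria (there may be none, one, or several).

None of the candidates satisfy all criteria.

Candidate 1 (22 nt, A=10 T=4 G=5 C=3): GC 8/22 = 36.4%, outside 37.4–52.1% ✗; length 22 ✓ — fails.
Candidate 2 (19 nt, A=4 T=9 G=4 C=2): GC 6/19 = 31.6%, outside 37.4–52.1% ✗; length 19 ✓ — fails.
Candidate 3 (18 nt, A=6 T=6 G=5 C=1): GC 6/18 = 33.3%, outside 37.4–52.1% ✗; length 18, outside 19–23 ✗ — fails.
Candidate 4 (18 nt, A=6 T=7 G=2 C=3): GC 5/18 = 27.8%, outside 37.4–52.1% ✗; length 18, outside 19–23 ✗ — fails.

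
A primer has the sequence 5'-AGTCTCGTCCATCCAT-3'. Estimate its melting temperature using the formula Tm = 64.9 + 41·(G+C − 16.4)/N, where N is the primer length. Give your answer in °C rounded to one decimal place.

43.4°C

Base counts: A=3, T=5, G=2, C=6; G+C = 8, N = 16.
Tm = 64.9 + 41·(8 − 16.4)/16 = 64.9 + -344.40/16 = 43.4°C.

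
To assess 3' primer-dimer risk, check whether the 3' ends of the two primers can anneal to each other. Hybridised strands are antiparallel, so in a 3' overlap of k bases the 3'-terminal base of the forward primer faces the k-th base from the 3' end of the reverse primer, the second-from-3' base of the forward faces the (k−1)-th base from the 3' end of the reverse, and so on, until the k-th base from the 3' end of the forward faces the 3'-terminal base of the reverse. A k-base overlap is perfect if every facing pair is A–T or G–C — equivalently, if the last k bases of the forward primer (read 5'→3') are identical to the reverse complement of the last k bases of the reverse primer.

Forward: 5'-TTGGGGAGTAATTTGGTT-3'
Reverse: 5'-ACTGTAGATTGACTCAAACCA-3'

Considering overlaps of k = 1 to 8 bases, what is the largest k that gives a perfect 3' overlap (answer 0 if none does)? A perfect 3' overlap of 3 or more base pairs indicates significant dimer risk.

Last 8 bases (5'→3') — forward …ATTTGGTT, reverse …TCAAACCA.
Reverse complement of the reverse primer's last 8 bases: TGGTTTGA; its first k bases are the reverse complement of the reverse primer's last k bases, so a perfect k-base overlap needs the forward primer's last k bases to equal them.
Comparing (forward last k vs required): k=1: T vs T ✓; k=2: TT vs TG ✗; k=3: GTT vs TGG ✗; k=4: GGTT vs TGGT ✗; k=5: TGGTT vs TGGTT ✓; k=6: TTGGTT vs TGGTTT ✗; k=7: TTTGGTT vs TGGTTTG ✗; k=8: ATTTGGTT vs TGGTTTGA ✗.
Perfect overlaps at k = 1, 5; the largest is 5.

Longest perfect overlap: 5 complementary base pairs; significant dimer risk (threshold 3).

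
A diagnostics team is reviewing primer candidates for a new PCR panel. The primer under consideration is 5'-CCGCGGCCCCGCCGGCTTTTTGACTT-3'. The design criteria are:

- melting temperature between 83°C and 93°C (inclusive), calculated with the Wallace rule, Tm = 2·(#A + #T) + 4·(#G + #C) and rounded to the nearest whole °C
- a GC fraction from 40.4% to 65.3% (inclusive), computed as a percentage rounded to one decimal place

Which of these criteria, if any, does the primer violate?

Base counts: A=1, T=7, G=7, C=11 (length 26).
Tm: Tm = 2·8 + 4·18 = 88°C ✓
GC content: GC 18/26 = 69.2%, outside 40.4–65.3% ✗

Fails: GC content.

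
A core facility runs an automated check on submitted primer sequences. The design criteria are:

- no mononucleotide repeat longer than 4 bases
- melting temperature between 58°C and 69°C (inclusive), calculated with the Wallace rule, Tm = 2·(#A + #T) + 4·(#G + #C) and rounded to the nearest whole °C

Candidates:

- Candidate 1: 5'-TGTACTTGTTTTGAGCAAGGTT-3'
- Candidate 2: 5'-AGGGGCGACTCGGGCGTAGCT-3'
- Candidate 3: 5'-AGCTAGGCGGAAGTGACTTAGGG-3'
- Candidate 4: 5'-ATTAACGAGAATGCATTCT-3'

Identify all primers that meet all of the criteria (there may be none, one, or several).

Candidate 1 (22 nt, A=4 T=10 G=6 C=2): longest run = 4 ✓; Tm = 2·14 + 4·8 = 60°C ✓ — passes.
Candidate 2 (21 nt, A=3 T=3 G=10 C=5): longest run = 4 ✓; Tm = 2·6 + 4·15 = 72°C, outside 58–69°C ✗ — fails.
Candidate 3 (23 nt, A=6 T=4 G=10 C=3): longest run = 3 ✓; Tm = 2·10 + 4·13 = 72°C, outside 58–69°C ✗ — fails.
Candidate 4 (19 nt, A=7 T=6 G=3 C=3): longest run = 2 ✓; Tm = 2·13 + 4·6 = 50°C, outside 58–69°C ✗ — fails.

Candidate 1 only.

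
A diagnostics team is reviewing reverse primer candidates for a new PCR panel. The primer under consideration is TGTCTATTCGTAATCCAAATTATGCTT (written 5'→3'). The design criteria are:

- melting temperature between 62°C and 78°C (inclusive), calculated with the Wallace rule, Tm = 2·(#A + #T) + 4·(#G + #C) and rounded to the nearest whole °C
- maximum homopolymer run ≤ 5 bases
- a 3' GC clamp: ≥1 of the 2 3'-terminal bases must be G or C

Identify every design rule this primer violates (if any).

Fails: GC clamp.

Base counts: A=7, T=12, G=3, C=5 (length 27).
Tm: Tm = 2·19 + 4·8 = 70°C ✓
homopolymer run: longest run = 3 ✓
GC clamp: 3' end TT has 0 G/C, need ≥1 ✗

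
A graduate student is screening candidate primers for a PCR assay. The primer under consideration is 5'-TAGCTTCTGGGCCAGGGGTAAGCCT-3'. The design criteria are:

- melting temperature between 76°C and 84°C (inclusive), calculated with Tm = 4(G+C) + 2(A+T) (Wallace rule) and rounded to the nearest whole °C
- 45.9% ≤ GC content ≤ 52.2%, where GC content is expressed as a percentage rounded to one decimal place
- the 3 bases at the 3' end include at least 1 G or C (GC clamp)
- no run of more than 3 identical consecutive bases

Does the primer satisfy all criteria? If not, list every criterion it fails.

Fails: GC content, homopolymer run.

Base counts: A=4, T=6, G=9, C=6 (length 25).
Tm: Tm = 2·10 + 4·15 = 80°C ✓
GC content: GC 15/25 = 60.0%, outside 45.9–52.2% ✗
GC clamp: 3' end CCT has 2 G/C ✓
homopolymer run: longest run = 4, exceeds 3 ✗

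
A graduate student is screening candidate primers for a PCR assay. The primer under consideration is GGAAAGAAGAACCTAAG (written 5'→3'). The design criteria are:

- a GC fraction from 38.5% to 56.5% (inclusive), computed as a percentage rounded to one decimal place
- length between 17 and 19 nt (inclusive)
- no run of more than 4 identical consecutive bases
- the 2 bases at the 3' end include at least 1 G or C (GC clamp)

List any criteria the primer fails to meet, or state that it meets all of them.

Meets all criteria.

Base counts: A=9, T=1, G=5, C=2 (length 17).
GC content: GC 7/17 = 41.2% ✓
length: length 17 ✓
homopolymer run: longest run = 3 ✓
GC clamp: 3' end AG has 1 G/C ✓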